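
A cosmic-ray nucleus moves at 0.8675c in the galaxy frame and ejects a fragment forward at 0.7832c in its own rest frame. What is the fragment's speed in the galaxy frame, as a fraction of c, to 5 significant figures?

Compose boost 2: (0.7832 + 0.8675)/(1 + 0.7832×0.8675) = 1.6507/1.679426 = 0.98290

u ≈ 0.98290c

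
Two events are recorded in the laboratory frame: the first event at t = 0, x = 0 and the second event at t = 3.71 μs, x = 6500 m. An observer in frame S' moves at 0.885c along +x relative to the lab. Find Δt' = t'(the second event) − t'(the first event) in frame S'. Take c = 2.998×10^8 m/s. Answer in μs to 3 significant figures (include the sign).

Δt' ≈ -33.2 μs

γ = 1/√(1 − 0.885²) = 2.1478
Δt' = γ(Δt − vΔx/c²) = 2.1478 × (3.71 μs − 0.885×6500 m / (2.998×10^8 m/s))
= 2.1478 × (-15.478 μs) = -33.2 μs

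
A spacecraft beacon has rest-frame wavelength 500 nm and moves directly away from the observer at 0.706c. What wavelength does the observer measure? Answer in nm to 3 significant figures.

λ_obs ≈ 1200 nm

Relativistic Doppler: λ_obs = λ_src √((1+β)/(1−β))
= 500 × √(1.7060/0.29400) = 500 × 2.4089 = 1200 nm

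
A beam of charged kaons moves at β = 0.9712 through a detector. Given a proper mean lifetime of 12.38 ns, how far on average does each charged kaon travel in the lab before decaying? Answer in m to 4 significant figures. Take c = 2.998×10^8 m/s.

d ≈ 15.13 m

γ = 1/√(1 − 0.9712²) = 4.19699
Dilated lifetime: Δt = γτ₀ = 4.19699 × 12.38 ns = 51.9588 ns
d = vΔt = 0.9712c × 51.9588 ns = 2.91166×10^8 m/s × 5.19588×10^-8 s = 15.13 m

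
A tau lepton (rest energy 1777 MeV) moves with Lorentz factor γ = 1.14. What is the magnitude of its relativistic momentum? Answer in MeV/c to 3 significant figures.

p ≈ 973 MeV/c

β = √(1 − 1/γ²) = √(1 − 1/1.14²) = 0.48014
p = γβm₀c = 1.14 × 0.48014 × 1777 MeV/c = 973 MeV/c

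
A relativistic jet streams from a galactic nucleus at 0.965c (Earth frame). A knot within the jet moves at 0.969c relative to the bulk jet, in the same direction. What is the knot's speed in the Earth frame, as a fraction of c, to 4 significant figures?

Relativistic velocity addition: u = (u' + v)/(1 + u'v/c²)
= (0.969 + 0.965)/(1 + 0.969×0.965) = 1.934/1.93508 = 0.9994

u ≈ 0.9994c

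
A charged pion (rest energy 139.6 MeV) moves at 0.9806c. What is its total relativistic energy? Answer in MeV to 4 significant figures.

E ≈ 712.2 MeV

γ = 1/√(1 − 0.9806²) = 5.10153
E = γm₀c² = 5.10153 × 139.6 MeV = 712.2 MeV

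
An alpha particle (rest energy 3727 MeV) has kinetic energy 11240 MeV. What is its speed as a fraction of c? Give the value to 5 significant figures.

β ≈ 0.96850

γ = 1 + K/(m₀c²) = 1 + 11240/3727 = 4.015830
β = √(1 − 1/γ²) = 0.96850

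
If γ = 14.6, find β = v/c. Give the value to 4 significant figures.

β = √(1 − 1/γ²) = √(1 − 1/14.6²) = √(0.995309) = 0.9977

β ≈ 0.9977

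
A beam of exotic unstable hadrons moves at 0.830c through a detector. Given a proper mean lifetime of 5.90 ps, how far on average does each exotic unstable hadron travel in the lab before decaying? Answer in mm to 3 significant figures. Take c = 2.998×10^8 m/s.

γ = 1/√(1 − 0.830²) = 1.7929
Dilated lifetime: Δt = γτ₀ = 1.7929 × 5.90 ps = 10.578 ps
d = vΔt = 0.830c × 10.578 ps = 2.4883×10^8 m/s × 1.0578×10^-11 s = 2.63 mm

d ≈ 2.63 mm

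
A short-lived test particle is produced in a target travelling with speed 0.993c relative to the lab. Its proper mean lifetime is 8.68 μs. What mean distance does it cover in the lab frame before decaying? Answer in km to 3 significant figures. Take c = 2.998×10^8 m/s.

d ≈ 21.9 km

γ = 1/√(1 − 0.993²) = 8.4664
Dilated lifetime: Δt = γτ₀ = 8.4664 × 8.68 μs = 73.488 μs
d = vΔt = 0.993c × 73.488 μs = 2.9770×10^8 m/s × 7.3488×10^-5 s = 21.9 km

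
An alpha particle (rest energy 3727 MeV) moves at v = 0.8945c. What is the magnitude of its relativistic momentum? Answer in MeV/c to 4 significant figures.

p ≈ 7457 MeV/c

γ = 1/√(1 − 0.8945²) = 2.23680
p = γβm₀c = 2.23680 × 0.8945 × 3727 MeV/c = 7457 MeV/c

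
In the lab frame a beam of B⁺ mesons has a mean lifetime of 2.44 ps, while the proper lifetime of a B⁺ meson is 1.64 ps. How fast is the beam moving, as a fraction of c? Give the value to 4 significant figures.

β ≈ 0.7404

γ = Δt/τ₀ = 2.44/1.64 = 1.48780
β = √(1 − 1/γ²) = √(1 − 1/1.48780²) = 0.7404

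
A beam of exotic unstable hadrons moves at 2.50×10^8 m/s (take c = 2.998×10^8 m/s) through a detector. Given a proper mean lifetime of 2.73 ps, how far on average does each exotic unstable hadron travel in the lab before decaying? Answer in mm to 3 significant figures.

β = v/c = 2.50×10^8 / 2.998×10^8 = 0.83389
γ = 1/√(1 − 0.83389²) = 1.8118
Dilated lifetime: Δt = γτ₀ = 1.8118 × 2.73 ps = 4.9463 ps
d = vΔt = 0.83389c × 4.9463 ps = 2.5000×10^8 m/s × 4.9463×10^-12 s = 1.24 mm

d ≈ 1.24 mm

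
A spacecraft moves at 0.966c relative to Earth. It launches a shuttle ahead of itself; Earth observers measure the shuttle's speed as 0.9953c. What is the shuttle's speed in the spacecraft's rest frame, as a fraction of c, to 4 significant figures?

Inverse velocity addition: u' = (u − v)/(1 − uv/c²)
= (0.9953 − 0.966)/(1 − 0.9953×0.966) = 0.02930/0.0385402 = 0.7602

u' ≈ 0.7602c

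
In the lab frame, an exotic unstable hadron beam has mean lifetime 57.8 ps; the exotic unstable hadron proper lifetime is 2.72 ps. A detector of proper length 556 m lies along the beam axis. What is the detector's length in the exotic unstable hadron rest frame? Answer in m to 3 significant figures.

L ≈ 26.2 m

Time dilation ⇒ γ = Δt/τ₀ = 57.8/2.72 = 21.250
Length contraction: L = L₀/γ = 556/21.250 = 26.2 m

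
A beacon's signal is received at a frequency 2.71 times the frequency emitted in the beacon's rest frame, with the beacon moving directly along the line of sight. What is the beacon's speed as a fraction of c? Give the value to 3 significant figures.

β ≈ 0.760

f_obs/f_src = √((1+β)/(1−β)) = 2.71  ⇒  (1+β)/(1−β) = 7.3441
β = |1 − D²|/(1 + D²) = |1 − 7.3441|/(1 + 7.3441) = 0.760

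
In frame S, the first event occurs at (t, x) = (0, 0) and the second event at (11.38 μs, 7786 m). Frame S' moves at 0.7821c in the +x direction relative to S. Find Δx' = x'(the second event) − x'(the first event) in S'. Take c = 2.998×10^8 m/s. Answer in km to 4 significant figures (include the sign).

γ = 1/√(1 − 0.7821²) = 1.60474
Δx' = γ(Δx − vΔt) = 1.60474 × (7786 m − 0.7821×(2.998×10^8 m/s)×11.38×10^-6 s)
= 1.60474 × (5117.69 m) = 8.213 km

Δx' ≈ 8.213 km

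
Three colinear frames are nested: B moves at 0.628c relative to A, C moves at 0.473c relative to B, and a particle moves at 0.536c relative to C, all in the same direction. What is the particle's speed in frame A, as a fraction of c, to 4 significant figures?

Compose boost 2: (0.473 + 0.628)/(1 + 0.473×0.628) = 1.101/1.29704 = 0.848853
Compose boost 3: (0.536 + 0.848853)/(1 + 0.536×0.848853) = 1.38485/1.45499 = 0.9518

u ≈ 0.9518c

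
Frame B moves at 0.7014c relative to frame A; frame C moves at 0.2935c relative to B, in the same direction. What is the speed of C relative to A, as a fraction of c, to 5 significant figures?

Compose boost 2: (0.2935 + 0.7014)/(1 + 0.2935×0.7014) = 0.99490/1.205861 = 0.82505

u ≈ 0.82505c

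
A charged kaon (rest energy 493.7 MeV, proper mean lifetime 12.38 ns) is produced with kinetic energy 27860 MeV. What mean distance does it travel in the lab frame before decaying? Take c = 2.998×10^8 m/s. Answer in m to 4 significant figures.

γ = 1 + K/(m₀c²) = 1 + 27860/493.7 = 57.4310
β = √(1 − 1/γ²) = 0.999848
Dilated lifetime: γτ₀ = 57.4310 × 12.38 ns = 710.996 ns
d = βc·γτ₀ = 0.999848 × (2.998×10^8 m/s) × 7.10996×10^-7 s = 213.1 m

d ≈ 213.1 m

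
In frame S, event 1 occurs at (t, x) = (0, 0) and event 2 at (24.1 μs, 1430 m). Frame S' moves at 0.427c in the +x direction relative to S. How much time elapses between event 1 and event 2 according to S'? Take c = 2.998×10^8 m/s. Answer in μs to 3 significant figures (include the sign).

Δt' ≈ 24.4 μs

γ = 1/√(1 − 0.427²) = 1.1059
Δt' = γ(Δt − vΔx/c²) = 1.1059 × (24.1 μs − 0.427×1430 m / (2.998×10^8 m/s))
= 1.1059 × (22.063 μs) = 24.4 μs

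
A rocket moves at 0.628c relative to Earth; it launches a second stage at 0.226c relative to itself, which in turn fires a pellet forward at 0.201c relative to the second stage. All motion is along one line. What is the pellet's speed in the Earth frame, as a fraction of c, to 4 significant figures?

Compose boost 2: (0.226 + 0.628)/(1 + 0.226×0.628) = 0.8540/1.14193 = 0.747858
Compose boost 3: (0.201 + 0.747858)/(1 + 0.201×0.747858) = 0.948858/1.15032 = 0.8249

u ≈ 0.8249c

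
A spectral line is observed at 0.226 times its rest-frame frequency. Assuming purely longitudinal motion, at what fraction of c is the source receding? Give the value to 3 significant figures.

β ≈ 0.903

f_obs/f_src = √((1−β)/(1+β)) = 0.226  ⇒  (1−β)/(1+β) = 0.051076
β = |1 − D²|/(1 + D²) = |1 − 0.051076|/(1 + 0.051076) = 0.903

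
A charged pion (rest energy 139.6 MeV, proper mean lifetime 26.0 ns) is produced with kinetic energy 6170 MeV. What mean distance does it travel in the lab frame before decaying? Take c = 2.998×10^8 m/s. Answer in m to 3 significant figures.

d ≈ 352 m

γ = 1 + K/(m₀c²) = 1 + 6170/139.6 = 45.198
β = √(1 − 1/γ²) = 0.99976
Dilated lifetime: γτ₀ = 45.198 × 26.0 ns = 1175.1 ns
d = βc·γτ₀ = 0.99976 × (2.998×10^8 m/s) × 1.1751×10^-6 s = 352 m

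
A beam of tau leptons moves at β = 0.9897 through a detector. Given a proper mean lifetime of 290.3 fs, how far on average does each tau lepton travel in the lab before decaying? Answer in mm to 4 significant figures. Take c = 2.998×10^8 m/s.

d ≈ 0.6017 mm

γ = 1/√(1 − 0.9897²) = 6.98534
Dilated lifetime: Δt = γτ₀ = 6.98534 × 290.3 fs = 2027.84 fs
d = vΔt = 0.9897c × 2027.84 fs = 2.96712×10^8 m/s × 2.02784×10^-12 s = 0.6017 mm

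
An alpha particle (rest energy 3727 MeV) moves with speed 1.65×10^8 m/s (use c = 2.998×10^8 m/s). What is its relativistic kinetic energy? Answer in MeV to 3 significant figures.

β = v/c = 1.65×10^8 / 2.998×10^8 = 0.55037
γ = 1/√(1 − 0.55037²) = 1.1977
K = (γ − 1)m₀c² = (1.1977 − 1) × 3727 MeV = 0.19772 × 3727 MeV = 737 MeV

K ≈ 737 MeV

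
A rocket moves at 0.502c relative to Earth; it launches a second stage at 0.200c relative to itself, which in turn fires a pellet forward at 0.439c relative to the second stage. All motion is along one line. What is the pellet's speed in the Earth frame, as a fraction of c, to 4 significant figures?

Compose boost 2: (0.200 + 0.502)/(1 + 0.200×0.502) = 0.7020/1.10040 = 0.637950
Compose boost 3: (0.439 + 0.637950)/(1 + 0.439×0.637950) = 1.07695/1.28006 = 0.8413

u ≈ 0.8413c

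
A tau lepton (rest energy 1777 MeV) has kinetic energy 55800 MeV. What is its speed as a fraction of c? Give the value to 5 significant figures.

γ = 1 + K/(m₀c²) = 1 + 55800/1777 = 32.40124
β = √(1 − 1/γ²) = 0.99952

β ≈ 0.99952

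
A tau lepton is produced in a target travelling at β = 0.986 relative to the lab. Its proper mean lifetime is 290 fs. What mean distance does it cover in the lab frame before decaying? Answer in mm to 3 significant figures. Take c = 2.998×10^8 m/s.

γ = 1/√(1 − 0.986²) = 5.9972
Dilated lifetime: Δt = γτ₀ = 5.9972 × 290 fs = 1739.2 fs
d = vΔt = 0.986c × 1739.2 fs = 2.9560×10^8 m/s × 1.7392×10^-12 s = 0.514 mm

d ≈ 0.514 mm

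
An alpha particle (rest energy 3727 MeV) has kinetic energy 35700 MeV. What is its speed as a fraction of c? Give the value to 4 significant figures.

γ = 1 + K/(m₀c²) = 1 + 35700/3727 = 10.5787
β = √(1 − 1/γ²) = 0.9955

β ≈ 0.9955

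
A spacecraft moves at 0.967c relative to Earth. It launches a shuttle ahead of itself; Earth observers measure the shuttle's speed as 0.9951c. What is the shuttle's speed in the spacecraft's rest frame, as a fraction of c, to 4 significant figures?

Inverse velocity addition: u' = (u − v)/(1 − uv/c²)
= (0.9951 − 0.967)/(1 − 0.9951×0.967) = 0.02810/0.0377383 = 0.7446

u' ≈ 0.7446c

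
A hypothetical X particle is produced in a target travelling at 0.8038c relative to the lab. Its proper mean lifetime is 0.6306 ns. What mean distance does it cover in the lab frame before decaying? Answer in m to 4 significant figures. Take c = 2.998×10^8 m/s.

γ = 1/√(1 − 0.8038²) = 1.68096
Dilated lifetime: Δt = γτ₀ = 1.68096 × 0.6306 ns = 1.06001 ns
d = vΔt = 0.8038c × 1.06001 ns = 2.40979×10^8 m/s × 1.06001×10^-9 s = 0.2554 m

d ≈ 0.2554 m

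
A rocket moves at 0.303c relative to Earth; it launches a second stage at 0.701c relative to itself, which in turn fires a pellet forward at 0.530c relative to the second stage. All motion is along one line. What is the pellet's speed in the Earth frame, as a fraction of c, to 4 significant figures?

Compose boost 2: (0.701 + 0.303)/(1 + 0.701×0.303) = 1.004/1.21240 = 0.828107
Compose boost 3: (0.530 + 0.828107)/(1 + 0.530×0.828107) = 1.35811/1.43890 = 0.9439

u ≈ 0.9439c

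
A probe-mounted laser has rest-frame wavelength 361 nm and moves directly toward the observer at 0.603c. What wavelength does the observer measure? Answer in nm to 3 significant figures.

λ_obs ≈ 180 nm

Relativistic Doppler: λ_obs = λ_src √((1−β)/(1+β))
= 361 × √(0.39700/1.6030) = 361 × 0.49766 = 180 nm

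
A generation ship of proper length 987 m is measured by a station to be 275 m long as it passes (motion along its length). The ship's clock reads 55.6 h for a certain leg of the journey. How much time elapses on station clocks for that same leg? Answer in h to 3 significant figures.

Length contraction ⇒ γ = L₀/L = 987/275 = 3.5891
Time dilation: Δt = γτ₀ = 3.5891 × 55.6 h = 200 h

Δt ≈ 200 h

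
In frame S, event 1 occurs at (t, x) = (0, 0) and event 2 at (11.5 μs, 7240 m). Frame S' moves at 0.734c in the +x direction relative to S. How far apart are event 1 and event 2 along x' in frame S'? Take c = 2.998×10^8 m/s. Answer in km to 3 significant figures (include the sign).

Δx' ≈ 6.93 km

γ = 1/√(1 − 0.734²) = 1.4724
Δx' = γ(Δx − vΔt) = 1.4724 × (7240 m − 0.734×(2.998×10^8 m/s)×11.5×10^-6 s)
= 1.4724 × (4709.4 m) = 6.93 km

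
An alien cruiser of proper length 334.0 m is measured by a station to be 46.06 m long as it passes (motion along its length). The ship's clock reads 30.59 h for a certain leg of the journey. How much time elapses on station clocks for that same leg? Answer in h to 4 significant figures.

Δt ≈ 221.8 h

Length contraction ⇒ γ = L₀/L = 334.0/46.06 = 7.25141
Time dilation: Δt = γτ₀ = 7.25141 × 30.59 h = 221.8 h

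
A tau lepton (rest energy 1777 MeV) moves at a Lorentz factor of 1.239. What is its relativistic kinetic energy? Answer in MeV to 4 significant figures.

K ≈ 424.7 MeV

γ = 1.239 (given)
K = (γ − 1)m₀c² = (1.239 − 1) × 1777 MeV = 0.239000 × 1777 MeV = 424.7 MeV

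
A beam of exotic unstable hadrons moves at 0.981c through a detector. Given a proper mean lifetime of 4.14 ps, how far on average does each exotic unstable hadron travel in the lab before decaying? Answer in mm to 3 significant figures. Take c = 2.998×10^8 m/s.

d ≈ 6.28 mm

γ = 1/√(1 − 0.981²) = 5.1544
Dilated lifetime: Δt = γτ₀ = 5.1544 × 4.14 ps = 21.339 ps
d = vΔt = 0.981c × 21.339 ps = 2.9410×10^8 m/s × 2.1339×10^-11 s = 6.28 mm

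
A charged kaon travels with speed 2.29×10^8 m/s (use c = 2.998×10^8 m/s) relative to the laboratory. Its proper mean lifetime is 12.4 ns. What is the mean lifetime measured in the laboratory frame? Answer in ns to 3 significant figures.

Δt ≈ 19.2 ns

β = v/c = 2.29×10^8 / 2.998×10^8 = 0.76384
γ = 1/√(1 − 0.76384²) = 1.5494
Time dilation: Δt = γτ₀ = 1.5494 × 12.4 ns = 19.2 ns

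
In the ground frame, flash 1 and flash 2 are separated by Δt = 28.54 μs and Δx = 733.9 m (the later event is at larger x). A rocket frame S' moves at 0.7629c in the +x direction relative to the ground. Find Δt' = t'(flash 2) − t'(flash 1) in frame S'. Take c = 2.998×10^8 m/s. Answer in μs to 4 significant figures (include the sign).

γ = 1/√(1 − 0.7629²) = 1.54675
Δt' = γ(Δt − vΔx/c²) = 1.54675 × (28.54 μs − 0.7629×733.9 m / (2.998×10^8 m/s))
= 1.54675 × (26.6724 μs) = 41.26 μs

Δt' ≈ 41.26 μs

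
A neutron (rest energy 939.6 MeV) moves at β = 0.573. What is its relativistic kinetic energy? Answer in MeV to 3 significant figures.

K ≈ 207 MeV

γ = 1/√(1 − 0.573²) = 1.2202
K = (γ − 1)m₀c² = (1.2202 − 1) × 939.6 MeV = 0.22017 × 939.6 MeV = 207 MeV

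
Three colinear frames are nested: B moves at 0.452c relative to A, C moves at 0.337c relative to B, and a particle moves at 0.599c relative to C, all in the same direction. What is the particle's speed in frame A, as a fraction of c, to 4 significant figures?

u ≈ 0.9103c

Compose boost 2: (0.337 + 0.452)/(1 + 0.337×0.452) = 0.7890/1.15232 = 0.684703
Compose boost 3: (0.599 + 0.684703)/(1 + 0.599×0.684703) = 1.28370/1.41014 = 0.9103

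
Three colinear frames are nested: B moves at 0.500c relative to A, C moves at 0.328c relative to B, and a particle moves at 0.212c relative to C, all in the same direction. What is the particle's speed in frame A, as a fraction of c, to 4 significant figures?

u ≈ 0.8023c

Compose boost 2: (0.328 + 0.500)/(1 + 0.328×0.500) = 0.8280/1.16400 = 0.711340
Compose boost 3: (0.212 + 0.711340)/(1 + 0.212×0.711340) = 0.923340/1.15080 = 0.8023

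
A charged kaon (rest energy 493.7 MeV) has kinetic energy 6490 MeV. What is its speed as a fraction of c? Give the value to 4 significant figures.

γ = 1 + K/(m₀c²) = 1 + 6490/493.7 = 14.1456
β = √(1 − 1/γ²) = 0.9975

β ≈ 0.9975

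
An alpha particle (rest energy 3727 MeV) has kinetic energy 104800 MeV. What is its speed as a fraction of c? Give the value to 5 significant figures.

γ = 1 + K/(m₀c²) = 1 + 104800/3727 = 29.11913
β = √(1 − 1/γ²) = 0.99941

β ≈ 0.99941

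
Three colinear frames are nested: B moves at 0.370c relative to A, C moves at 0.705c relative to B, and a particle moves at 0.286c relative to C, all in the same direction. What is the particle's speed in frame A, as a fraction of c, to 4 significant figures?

u ≈ 0.9154c

Compose boost 2: (0.705 + 0.370)/(1 + 0.705×0.370) = 1.075/1.26085 = 0.852599
Compose boost 3: (0.286 + 0.852599)/(1 + 0.286×0.852599) = 1.13860/1.24384 = 0.9154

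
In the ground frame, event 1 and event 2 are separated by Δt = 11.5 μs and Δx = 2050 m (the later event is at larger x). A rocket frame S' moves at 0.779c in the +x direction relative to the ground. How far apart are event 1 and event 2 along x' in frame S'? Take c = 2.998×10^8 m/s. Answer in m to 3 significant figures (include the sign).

γ = 1/√(1 − 0.779²) = 1.5948
Δx' = γ(Δx − vΔt) = 1.5948 × (2050 m − 0.779×(2.998×10^8 m/s)×11.5×10^-6 s)
= 1.5948 × (-635.76 m) = -1010 m

Δx' ≈ -1010 m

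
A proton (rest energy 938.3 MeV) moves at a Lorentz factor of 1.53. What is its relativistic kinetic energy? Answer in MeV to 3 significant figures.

γ = 1.53 (given)
K = (γ − 1)m₀c² = (1.53 − 1) × 938.3 MeV = 0.53000 × 938.3 MeV = 497 MeV

K ≈ 497 MeV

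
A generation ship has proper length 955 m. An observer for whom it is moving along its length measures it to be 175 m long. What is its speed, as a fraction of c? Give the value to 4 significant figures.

β ≈ 0.9831

γ = L₀/L = 955/175 = 5.45714
β = √(1 − 1/γ²) = 0.9831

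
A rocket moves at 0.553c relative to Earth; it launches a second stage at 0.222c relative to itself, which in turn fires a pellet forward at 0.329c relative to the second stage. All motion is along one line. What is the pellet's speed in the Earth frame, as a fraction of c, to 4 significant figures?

Compose boost 2: (0.222 + 0.553)/(1 + 0.222×0.553) = 0.7750/1.12277 = 0.690260
Compose boost 3: (0.329 + 0.690260)/(1 + 0.329×0.690260) = 1.01926/1.22710 = 0.8306

u ≈ 0.8306c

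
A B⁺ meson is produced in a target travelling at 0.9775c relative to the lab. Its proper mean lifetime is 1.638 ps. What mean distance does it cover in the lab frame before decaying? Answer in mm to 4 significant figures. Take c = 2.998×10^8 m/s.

d ≈ 2.276 mm

γ = 1/√(1 − 0.9775²) = 4.74079
Dilated lifetime: Δt = γτ₀ = 4.74079 × 1.638 ps = 7.76541 ps
d = vΔt = 0.9775c × 7.76541 ps = 2.93054×10^8 m/s × 7.76541×10^-12 s = 2.276 mm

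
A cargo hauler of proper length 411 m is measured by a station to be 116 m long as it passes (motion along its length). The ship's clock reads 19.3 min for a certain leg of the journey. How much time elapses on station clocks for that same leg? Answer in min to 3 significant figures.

Length contraction ⇒ γ = L₀/L = 411/116 = 3.5431
Time dilation: Δt = γτ₀ = 3.5431 × 19.3 min = 68.4 min

Δt ≈ 68.4 min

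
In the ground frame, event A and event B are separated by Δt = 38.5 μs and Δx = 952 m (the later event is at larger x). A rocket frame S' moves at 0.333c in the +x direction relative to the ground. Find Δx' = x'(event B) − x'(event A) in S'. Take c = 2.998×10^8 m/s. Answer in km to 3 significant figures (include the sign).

Δx' ≈ -3.07 km

γ = 1/√(1 − 0.333²) = 1.0605
Δx' = γ(Δx − vΔt) = 1.0605 × (952 m − 0.333×(2.998×10^8 m/s)×38.5×10^-6 s)
= 1.0605 × (-2891.6 m) = -3.07 km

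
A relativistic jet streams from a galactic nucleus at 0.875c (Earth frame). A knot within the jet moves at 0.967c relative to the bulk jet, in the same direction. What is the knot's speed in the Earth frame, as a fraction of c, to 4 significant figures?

Relativistic velocity addition: u = (u' + v)/(1 + u'v/c²)
= (0.967 + 0.875)/(1 + 0.967×0.875) = 1.842/1.84613 = 0.9978

u ≈ 0.9978c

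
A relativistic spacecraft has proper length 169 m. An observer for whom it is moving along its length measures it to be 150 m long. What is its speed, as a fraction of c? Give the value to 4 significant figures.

β ≈ 0.4607

γ = L₀/L = 169/150 = 1.12667
β = √(1 − 1/γ²) = 0.4607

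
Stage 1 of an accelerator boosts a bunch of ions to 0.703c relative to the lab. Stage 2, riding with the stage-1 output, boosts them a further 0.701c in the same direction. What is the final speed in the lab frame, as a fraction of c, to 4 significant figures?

u ≈ 0.9405c

Compose boost 2: (0.701 + 0.703)/(1 + 0.701×0.703) = 1.404/1.49280 = 0.9405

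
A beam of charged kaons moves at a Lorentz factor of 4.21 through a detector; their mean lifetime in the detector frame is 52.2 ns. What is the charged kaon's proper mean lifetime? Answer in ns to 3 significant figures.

τ₀ ≈ 12.4 ns

γ = 4.21 (given)
Proper time: τ₀ = Δt/γ = 52.2/4.21 = 12.4 ns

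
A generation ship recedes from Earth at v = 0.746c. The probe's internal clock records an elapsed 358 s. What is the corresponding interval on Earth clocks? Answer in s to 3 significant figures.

γ = 1/√(1 − 0.746²) = 1.5016
Time dilation: Δt = γτ₀ = 1.5016 × 358 s = 538 s

Δt ≈ 538 s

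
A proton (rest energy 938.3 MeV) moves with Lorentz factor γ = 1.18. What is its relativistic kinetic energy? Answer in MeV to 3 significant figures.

K ≈ 169 MeV

γ = 1.18 (given)
K = (γ − 1)m₀c² = (1.18 − 1) × 938.3 MeV = 0.18000 × 938.3 MeV = 169 MeV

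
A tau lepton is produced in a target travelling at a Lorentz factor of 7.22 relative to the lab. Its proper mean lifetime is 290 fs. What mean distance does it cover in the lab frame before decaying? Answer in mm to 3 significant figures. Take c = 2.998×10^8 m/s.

β = √(1 − 1/γ²) = √(1 − 1/7.22²) = 0.99036
Dilated lifetime: Δt = γτ₀ = 7.22 × 290 fs = 2093.8 fs
d = vΔt = 0.99036c × 2093.8 fs = 2.9691×10^8 m/s × 2.0938×10^-12 s = 0.622 mm

d ≈ 0.622 mm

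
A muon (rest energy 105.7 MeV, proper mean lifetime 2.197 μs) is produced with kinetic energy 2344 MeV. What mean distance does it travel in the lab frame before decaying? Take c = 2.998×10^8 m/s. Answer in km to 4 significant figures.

d ≈ 15.25 km

γ = 1 + K/(m₀c²) = 1 + 2344/105.7 = 23.1760
β = √(1 − 1/γ²) = 0.999069
Dilated lifetime: γτ₀ = 23.1760 × 2.197 μs = 50.9176 μs
d = βc·γτ₀ = 0.999069 × (2.998×10^8 m/s) × 5.09176×10^-5 s = 15.25 km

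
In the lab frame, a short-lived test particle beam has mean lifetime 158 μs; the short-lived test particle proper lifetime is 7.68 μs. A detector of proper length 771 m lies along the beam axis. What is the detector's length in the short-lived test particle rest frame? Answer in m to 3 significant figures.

L ≈ 37.5 m

Time dilation ⇒ γ = Δt/τ₀ = 158/7.68 = 20.573
Length contraction: L = L₀/γ = 771/20.573 = 37.5 m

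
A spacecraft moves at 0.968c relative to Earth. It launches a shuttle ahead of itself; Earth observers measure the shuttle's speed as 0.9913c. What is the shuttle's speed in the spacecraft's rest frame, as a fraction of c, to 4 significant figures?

Inverse velocity addition: u' = (u − v)/(1 − uv/c²)
= (0.9913 − 0.968)/(1 − 0.9913×0.968) = 0.02330/0.0404216 = 0.5764

u' ≈ 0.5764c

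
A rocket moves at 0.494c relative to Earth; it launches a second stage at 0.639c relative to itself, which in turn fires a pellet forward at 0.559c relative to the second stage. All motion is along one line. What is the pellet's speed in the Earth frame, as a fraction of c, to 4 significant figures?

u ≈ 0.9587c

Compose boost 2: (0.639 + 0.494)/(1 + 0.639×0.494) = 1.133/1.31567 = 0.861161
Compose boost 3: (0.559 + 0.861161)/(1 + 0.559×0.861161) = 1.42016/1.48139 = 0.9587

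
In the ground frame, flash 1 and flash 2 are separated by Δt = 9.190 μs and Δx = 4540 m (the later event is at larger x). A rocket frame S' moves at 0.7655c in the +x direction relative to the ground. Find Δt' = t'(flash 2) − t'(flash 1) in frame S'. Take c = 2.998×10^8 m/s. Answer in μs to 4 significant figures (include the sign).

Δt' ≈ -3.734 μs

γ = 1/√(1 − 0.7655²) = 1.55416
Δt' = γ(Δt − vΔx/c²) = 1.55416 × (9.190 μs − 0.7655×4540 m / (2.998×10^8 m/s))
= 1.55416 × (-2.40229 μs) = -3.734 μs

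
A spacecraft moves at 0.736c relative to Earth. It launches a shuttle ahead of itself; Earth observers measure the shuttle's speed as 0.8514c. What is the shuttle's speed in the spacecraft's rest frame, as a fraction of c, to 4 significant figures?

u' ≈ 0.3091c

Inverse velocity addition: u' = (u − v)/(1 − uv/c²)
= (0.8514 − 0.736)/(1 − 0.8514×0.736) = 0.1154/0.373370 = 0.3091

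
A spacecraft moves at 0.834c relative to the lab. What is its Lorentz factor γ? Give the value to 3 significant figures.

γ = 1/√(1 − β²) = 1/√(1 − 0.834²) = 1/√(0.30444) = 1.81

γ ≈ 1.81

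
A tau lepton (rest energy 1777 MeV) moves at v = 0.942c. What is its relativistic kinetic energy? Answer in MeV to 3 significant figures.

γ = 1/√(1 − 0.942²) = 2.9796
K = (γ − 1)m₀c² = (2.9796 − 1) × 1777 MeV = 1.9796 × 1777 MeV = 3520 MeV

K ≈ 3520 MeV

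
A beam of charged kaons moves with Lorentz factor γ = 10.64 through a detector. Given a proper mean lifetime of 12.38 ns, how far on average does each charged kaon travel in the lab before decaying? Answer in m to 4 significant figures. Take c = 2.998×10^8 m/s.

d ≈ 39.32 m

β = √(1 − 1/γ²) = √(1 − 1/10.64²) = 0.995574
Dilated lifetime: Δt = γτ₀ = 10.64 × 12.38 ns = 131.723 ns
d = vΔt = 0.995574c × 131.723 ns = 2.98473×10^8 m/s × 1.31723×10^-7 s = 39.32 m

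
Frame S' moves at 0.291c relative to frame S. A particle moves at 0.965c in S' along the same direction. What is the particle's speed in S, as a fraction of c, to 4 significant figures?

Relativistic velocity addition: u = (u' + v)/(1 + u'v/c²)
= (0.965 + 0.291)/(1 + 0.965×0.291) = 1.256/1.28082 = 0.9806

u ≈ 0.9806c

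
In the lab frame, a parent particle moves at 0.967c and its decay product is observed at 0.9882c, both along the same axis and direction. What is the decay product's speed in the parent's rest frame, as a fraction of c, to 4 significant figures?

Inverse velocity addition: u' = (u − v)/(1 − uv/c²)
= (0.9882 − 0.967)/(1 − 0.9882×0.967) = 0.02120/0.0444106 = 0.4774

u' ≈ 0.4774c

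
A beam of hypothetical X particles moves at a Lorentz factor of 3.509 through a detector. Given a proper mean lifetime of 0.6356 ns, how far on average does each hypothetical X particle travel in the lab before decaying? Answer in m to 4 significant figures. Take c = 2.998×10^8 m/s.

β = √(1 − 1/γ²) = √(1 − 1/3.509²) = 0.958533
Dilated lifetime: Δt = γτ₀ = 3.509 × 0.6356 ns = 2.23032 ns
d = vΔt = 0.958533c × 2.23032 ns = 2.87368×10^8 m/s × 2.23032×10^-9 s = 0.6409 m

d ≈ 0.6409 m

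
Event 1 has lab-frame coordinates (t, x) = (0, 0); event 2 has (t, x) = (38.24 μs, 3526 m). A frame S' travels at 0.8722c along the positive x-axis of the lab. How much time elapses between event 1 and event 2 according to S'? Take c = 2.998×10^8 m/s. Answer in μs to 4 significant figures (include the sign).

γ = 1/√(1 − 0.8722²) = 2.04437
Δt' = γ(Δt − vΔx/c²) = 2.04437 × (38.24 μs − 0.8722×3526 m / (2.998×10^8 m/s))
= 2.04437 × (27.9819 μs) = 57.21 μs

Δt' ≈ 57.21 μs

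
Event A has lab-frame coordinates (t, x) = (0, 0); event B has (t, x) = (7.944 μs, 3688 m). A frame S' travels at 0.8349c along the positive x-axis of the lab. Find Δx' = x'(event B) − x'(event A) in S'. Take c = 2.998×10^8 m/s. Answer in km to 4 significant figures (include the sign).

Δx' ≈ 3.088 km

γ = 1/√(1 − 0.8349²) = 1.81685
Δx' = γ(Δx − vΔt) = 1.81685 × (3688 m − 0.8349×(2.998×10^8 m/s)×7.944×10^-6 s)
= 1.81685 × (1699.59 m) = 3.088 km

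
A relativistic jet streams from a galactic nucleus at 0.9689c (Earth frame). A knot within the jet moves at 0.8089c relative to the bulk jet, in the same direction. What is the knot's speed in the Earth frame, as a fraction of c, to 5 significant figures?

u ≈ 0.99667c

Relativistic velocity addition: u = (u' + v)/(1 + u'v/c²)
= (0.8089 + 0.9689)/(1 + 0.8089×0.9689) = 1.7778/1.783743 = 0.99667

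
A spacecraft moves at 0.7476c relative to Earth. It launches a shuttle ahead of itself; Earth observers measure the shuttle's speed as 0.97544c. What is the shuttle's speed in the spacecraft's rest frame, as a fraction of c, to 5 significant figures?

Inverse velocity addition: u' = (u − v)/(1 − uv/c²)
= (0.97544 − 0.7476)/(1 − 0.97544×0.7476) = 0.22784/0.2707611 = 0.84148

u' ≈ 0.84148c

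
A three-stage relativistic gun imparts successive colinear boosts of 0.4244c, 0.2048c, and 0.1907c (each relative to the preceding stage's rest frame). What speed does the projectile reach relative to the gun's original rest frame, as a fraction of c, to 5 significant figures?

u ≈ 0.69307c

Compose boost 2: (0.2048 + 0.4244)/(1 + 0.2048×0.4244) = 0.62920/1.086917 = 0.5788850
Compose boost 3: (0.1907 + 0.5788850)/(1 + 0.1907×0.5788850) = 0.7695850/1.110393 = 0.69307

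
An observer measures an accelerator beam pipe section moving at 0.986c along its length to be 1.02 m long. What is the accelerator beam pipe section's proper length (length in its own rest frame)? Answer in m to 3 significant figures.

γ = 1/√(1 − 0.986²) = 5.9972
L₀ = γL = 5.9972 × 1.02 = 6.12 m

L₀ ≈ 6.12 m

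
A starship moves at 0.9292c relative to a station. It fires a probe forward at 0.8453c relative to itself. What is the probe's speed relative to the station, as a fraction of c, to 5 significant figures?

u ≈ 0.99387c

Relativistic velocity addition: u = (u' + v)/(1 + u'v/c²)
= (0.8453 + 0.9292)/(1 + 0.8453×0.9292) = 1.7745/1.785453 = 0.99387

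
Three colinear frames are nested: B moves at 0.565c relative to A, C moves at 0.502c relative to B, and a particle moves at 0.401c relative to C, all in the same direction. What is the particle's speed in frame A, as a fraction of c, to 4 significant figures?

Compose boost 2: (0.502 + 0.565)/(1 + 0.502×0.565) = 1.067/1.28363 = 0.831236
Compose boost 3: (0.401 + 0.831236)/(1 + 0.401×0.831236) = 1.23224/1.33333 = 0.9242

u ≈ 0.9242c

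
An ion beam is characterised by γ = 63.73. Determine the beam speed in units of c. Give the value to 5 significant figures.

β ≈ 0.99988

β = √(1 − 1/γ²) = √(1 − 1/63.73²) = √(0.9997538) = 0.99988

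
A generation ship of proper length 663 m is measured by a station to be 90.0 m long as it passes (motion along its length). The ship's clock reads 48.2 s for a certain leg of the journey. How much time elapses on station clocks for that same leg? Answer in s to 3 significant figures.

Δt ≈ 355 s

Length contraction ⇒ γ = L₀/L = 663/90.0 = 7.3667
Time dilation: Δt = γτ₀ = 7.3667 × 48.2 s = 355 s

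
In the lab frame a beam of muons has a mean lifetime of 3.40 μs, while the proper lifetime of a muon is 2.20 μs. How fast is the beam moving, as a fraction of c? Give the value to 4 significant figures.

β ≈ 0.7624

γ = Δt/τ₀ = 3.40/2.20 = 1.54545
β = √(1 − 1/γ²) = √(1 − 1/1.54545²) = 0.7624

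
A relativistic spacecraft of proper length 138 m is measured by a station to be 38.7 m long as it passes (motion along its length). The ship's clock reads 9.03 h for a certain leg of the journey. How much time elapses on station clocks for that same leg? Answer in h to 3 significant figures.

Length contraction ⇒ γ = L₀/L = 138/38.7 = 3.5659
Time dilation: Δt = γτ₀ = 3.5659 × 9.03 h = 32.2 h

Δt ≈ 32.2 h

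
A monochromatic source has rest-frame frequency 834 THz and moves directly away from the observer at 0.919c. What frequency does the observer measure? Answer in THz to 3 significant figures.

Relativistic Doppler: f_obs = f_src √((1−β)/(1+β))
= 834 × √(0.081000/1.9190) = 834 × 0.20545 = 171 THz

f_obs ≈ 171 THz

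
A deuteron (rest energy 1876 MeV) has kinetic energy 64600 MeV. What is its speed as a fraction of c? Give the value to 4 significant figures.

γ = 1 + K/(m₀c²) = 1 + 64600/1876 = 35.4350
β = √(1 − 1/γ²) = 0.9996

β ≈ 0.9996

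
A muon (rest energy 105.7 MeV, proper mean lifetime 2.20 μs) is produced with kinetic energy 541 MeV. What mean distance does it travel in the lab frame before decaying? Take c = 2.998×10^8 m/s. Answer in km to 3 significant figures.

γ = 1 + K/(m₀c²) = 1 + 541/105.7 = 6.1183
β = √(1 − 1/γ²) = 0.98655
Dilated lifetime: γτ₀ = 6.1183 × 2.20 μs = 13.460 μs
d = βc·γτ₀ = 0.98655 × (2.998×10^8 m/s) × 1.3460×10^-5 s = 3.98 km

d ≈ 3.98 km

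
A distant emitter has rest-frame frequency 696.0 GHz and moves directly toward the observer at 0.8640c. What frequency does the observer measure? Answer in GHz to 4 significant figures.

f_obs ≈ 2577 GHz

Relativistic Doppler: f_obs = f_src √((1+β)/(1−β))
= 696.0 × √(1.86400/0.136000) = 696.0 × 3.70215 = 2577 GHz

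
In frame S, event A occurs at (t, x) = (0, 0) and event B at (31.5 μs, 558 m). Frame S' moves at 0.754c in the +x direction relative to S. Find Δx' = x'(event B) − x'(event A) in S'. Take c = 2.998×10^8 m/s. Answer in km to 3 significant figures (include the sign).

γ = 1/√(1 − 0.754²) = 1.5224
Δx' = γ(Δx − vΔt) = 1.5224 × (558 m − 0.754×(2.998×10^8 m/s)×31.5×10^-6 s)
= 1.5224 × (-6562.5 m) = -9.99 km

Δx' ≈ -9.99 km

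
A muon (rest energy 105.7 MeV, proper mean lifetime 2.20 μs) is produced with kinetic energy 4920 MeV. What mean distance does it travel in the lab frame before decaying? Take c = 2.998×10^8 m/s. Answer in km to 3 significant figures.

d ≈ 31.4 km

γ = 1 + K/(m₀c²) = 1 + 4920/105.7 = 47.547
β = √(1 − 1/γ²) = 0.99978
Dilated lifetime: γτ₀ = 47.547 × 2.20 μs = 104.60 μs
d = βc·γτ₀ = 0.99978 × (2.998×10^8 m/s) × 0.00010460 s = 31.4 km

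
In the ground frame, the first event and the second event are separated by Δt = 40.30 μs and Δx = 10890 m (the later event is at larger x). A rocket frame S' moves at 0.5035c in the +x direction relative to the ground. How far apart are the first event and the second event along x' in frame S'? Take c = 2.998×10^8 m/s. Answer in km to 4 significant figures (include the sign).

Δx' ≈ 5.563 km

γ = 1/√(1 − 0.5035²) = 1.15741
Δx' = γ(Δx − vΔt) = 1.15741 × (10890 m − 0.5035×(2.998×10^8 m/s)×40.30×10^-6 s)
= 1.15741 × (4806.74 m) = 5.563 km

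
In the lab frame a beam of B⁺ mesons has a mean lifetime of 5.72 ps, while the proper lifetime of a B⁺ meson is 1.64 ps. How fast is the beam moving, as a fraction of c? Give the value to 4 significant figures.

β ≈ 0.9580

γ = Δt/τ₀ = 5.72/1.64 = 3.48780
β = √(1 − 1/γ²) = √(1 − 1/3.48780²) = 0.9580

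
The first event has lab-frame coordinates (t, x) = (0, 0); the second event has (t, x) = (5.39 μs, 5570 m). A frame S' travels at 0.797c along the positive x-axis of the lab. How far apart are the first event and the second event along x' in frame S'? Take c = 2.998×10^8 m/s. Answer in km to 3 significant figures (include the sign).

Δx' ≈ 7.09 km

γ = 1/√(1 − 0.797²) = 1.6557
Δx' = γ(Δx − vΔt) = 1.6557 × (5570 m − 0.797×(2.998×10^8 m/s)×5.39×10^-6 s)
= 1.6557 × (4282.1 m) = 7.09 km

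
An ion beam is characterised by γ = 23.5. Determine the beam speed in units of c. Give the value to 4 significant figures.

β = √(1 − 1/γ²) = √(1 − 1/23.5²) = √(0.998189) = 0.9991

β ≈ 0.9991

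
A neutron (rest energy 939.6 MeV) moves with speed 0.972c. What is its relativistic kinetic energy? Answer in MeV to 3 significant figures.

K ≈ 3060 MeV

γ = 1/√(1 − 0.972²) = 4.2557
K = (γ − 1)m₀c² = (4.2557 − 1) × 939.6 MeV = 3.2557 × 939.6 MeV = 3060 MeV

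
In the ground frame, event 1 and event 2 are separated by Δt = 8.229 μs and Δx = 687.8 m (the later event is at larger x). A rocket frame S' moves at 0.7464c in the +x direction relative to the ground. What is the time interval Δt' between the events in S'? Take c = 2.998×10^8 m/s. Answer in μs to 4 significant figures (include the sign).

γ = 1/√(1 − 0.7464²) = 1.50264
Δt' = γ(Δt − vΔx/c²) = 1.50264 × (8.229 μs − 0.7464×687.8 m / (2.998×10^8 m/s))
= 1.50264 × (6.51661 μs) = 9.792 μs

Δt' ≈ 9.792 μs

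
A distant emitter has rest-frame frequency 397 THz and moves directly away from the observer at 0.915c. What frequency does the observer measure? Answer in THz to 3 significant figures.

Relativistic Doppler: f_obs = f_src √((1−β)/(1+β))
= 397 × √(0.085000/1.9150) = 397 × 0.21068 = 83.6 THz

f_obs ≈ 83.6 THz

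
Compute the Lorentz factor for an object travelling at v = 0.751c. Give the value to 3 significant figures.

γ ≈ 1.51

γ = 1/√(1 − β²) = 1/√(1 − 0.751²) = 1/√(0.43600) = 1.51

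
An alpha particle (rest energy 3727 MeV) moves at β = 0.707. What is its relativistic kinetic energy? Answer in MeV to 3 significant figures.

γ = 1/√(1 − 0.707²) = 1.4140
K = (γ − 1)m₀c² = (1.4140 − 1) × 3727 MeV = 0.41400 × 3727 MeV = 1540 MeV

K ≈ 1540 MeV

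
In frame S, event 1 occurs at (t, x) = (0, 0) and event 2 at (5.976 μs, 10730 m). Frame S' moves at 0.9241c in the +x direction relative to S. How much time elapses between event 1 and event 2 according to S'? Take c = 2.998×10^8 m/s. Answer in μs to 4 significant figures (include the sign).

Δt' ≈ -70.91 μs

γ = 1/√(1 − 0.9241²) = 2.61677
Δt' = γ(Δt − vΔx/c²) = 2.61677 × (5.976 μs − 0.9241×10730 m / (2.998×10^8 m/s))
= 2.61677 × (-27.0980 μs) = -70.91 μs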